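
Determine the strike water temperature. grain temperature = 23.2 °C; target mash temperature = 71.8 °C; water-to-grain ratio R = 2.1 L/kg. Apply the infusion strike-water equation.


T_strike = (0.41/R)·(T_mash − T_grain) + T_mash
T_strike = (0.41/2.1)·(71.8 − 23.2) + 71.8

81.2886 °C


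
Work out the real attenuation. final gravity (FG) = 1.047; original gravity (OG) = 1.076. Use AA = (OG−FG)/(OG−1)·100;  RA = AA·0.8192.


AA = (1.076 − 1.047)/(1.076 − 1)·100 = 38.1579
RA = 38.1579·0.8192

31.2589 %


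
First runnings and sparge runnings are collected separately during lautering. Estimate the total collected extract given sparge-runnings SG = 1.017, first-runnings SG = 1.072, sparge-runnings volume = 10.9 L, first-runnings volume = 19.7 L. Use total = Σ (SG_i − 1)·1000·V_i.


first = (1.072 − 1)·1000·19.7 = 1418.4000
sparge = (1.017 − 1)·1000·10.9 = 185.3000
total = 1418.4000 + 185.3000

1603.7000 gravity·L


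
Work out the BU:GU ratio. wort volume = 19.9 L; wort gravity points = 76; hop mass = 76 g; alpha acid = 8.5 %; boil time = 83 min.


U = 1.65·0.000125^(GP/1000)·(1−e^(−0.04t))/4.15;  IBU = (α/100)·m·U·1000/V;  BU:GU = IBU/GP
U = 1.65·0.000125^(76/1000)·(1−e^(−0.04·83))/4.15 = 0.1936
IBU = (8.5/100)·76·0.1936·1000/19.9 = 62.8331
BU:GU = 62.8331/76

0.8268


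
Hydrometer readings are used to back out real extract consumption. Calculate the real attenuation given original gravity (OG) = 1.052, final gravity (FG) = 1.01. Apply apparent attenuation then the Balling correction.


AA = (OG−FG)/(OG−1)·100;  RA = AA·0.8192
AA = (1.052 − 1.01)/(1.052 − 1)·100 = 80.7692
RA = 80.7692·0.8192

66.1662 %


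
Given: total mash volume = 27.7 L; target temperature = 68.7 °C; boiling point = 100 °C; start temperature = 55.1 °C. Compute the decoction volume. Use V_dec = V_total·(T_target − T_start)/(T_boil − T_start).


V_dec = 27.7·(68.7 − 55.1)/(100 − 55.1)

8.3902 L


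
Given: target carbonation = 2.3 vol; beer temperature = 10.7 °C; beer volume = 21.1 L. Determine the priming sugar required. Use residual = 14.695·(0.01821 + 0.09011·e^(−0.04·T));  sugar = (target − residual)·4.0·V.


residual = 14.695·(0.01821 + 0.09011·e^(−0.04·10.7)) = 1.1307
sugar = (2.3 − 1.1307)·4.0·21.1

98.6887 g


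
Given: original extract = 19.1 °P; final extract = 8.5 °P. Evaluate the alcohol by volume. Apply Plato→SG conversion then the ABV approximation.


SG = 259/(259 − P);  ABV = (OG − FG)·131.25
OG = 259/(259 − 19.1) = 1.0796
FG = 259/(259 − 8.5) = 1.0339
ABV = (1.0796 − 1.0339)·131.25

5.9961 % ABV


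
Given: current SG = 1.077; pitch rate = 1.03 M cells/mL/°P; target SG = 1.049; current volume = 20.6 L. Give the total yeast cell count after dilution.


V_w = V·((SG_c−1)/(SG_t−1)−1);  °P = 259 − 259/SG_t;  cells = rate·(V+V_w)·°P
V_w = 20.6·((1.077−1)/(1.049−1)−1) = 11.7714
V_final = 20.6 + 11.7714 = 32.3714
°P = 259 − 259/1.049 = 12.0982
cells = 1.03·32.3714·12.0982

403.3847 billion cells


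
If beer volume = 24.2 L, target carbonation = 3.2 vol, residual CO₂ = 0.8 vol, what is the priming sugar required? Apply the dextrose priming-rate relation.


sugar = (target − residual)·4.0·V
sugar = (3.2 − 0.8)·4.0·24.2

232.3200 g


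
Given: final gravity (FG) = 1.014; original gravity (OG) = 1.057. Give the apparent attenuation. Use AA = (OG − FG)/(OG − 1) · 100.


AA = (1.057 − 1.014)/(1.057 − 1) · 100

75.4386 %


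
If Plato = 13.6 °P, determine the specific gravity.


SG = 259/(259 − P)
SG = 259/(259 − 13.6)

1.0554


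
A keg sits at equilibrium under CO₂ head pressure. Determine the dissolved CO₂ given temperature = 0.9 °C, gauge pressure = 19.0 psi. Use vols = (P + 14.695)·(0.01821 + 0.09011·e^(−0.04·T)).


vols = (19.0 + 14.695)·(0.01821 + 0.09011·e^(−0.04·0.9))

3.5425 volumes


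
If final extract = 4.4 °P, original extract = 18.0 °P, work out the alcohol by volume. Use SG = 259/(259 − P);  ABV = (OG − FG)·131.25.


OG = 259/(259 − 18.0) = 1.0747
FG = 259/(259 − 4.4) = 1.0173
ABV = (1.0747 − 1.0173)·131.25

7.5346 % ABV


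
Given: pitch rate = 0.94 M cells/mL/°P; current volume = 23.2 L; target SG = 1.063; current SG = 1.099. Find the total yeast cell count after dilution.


V_w = V·((SG_c−1)/(SG_t−1)−1);  °P = 259 − 259/SG_t;  cells = rate·(V+V_w)·°P
V_w = 23.2·((1.099−1)/(1.063−1)−1) = 13.2571
V_final = 23.2 + 13.2571 = 36.4571
°P = 259 − 259/1.063 = 15.3500
cells = 0.94·36.4571·15.3500

526.0385 billion cells


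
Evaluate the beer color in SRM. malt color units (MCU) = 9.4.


SRM = 1.4922 · MCU^0.6859
SRM = 1.4922 · 9.4^0.6859

6.9390 SRM


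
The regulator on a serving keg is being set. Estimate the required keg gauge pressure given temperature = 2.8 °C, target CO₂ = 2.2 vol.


psi = vols/(0.01821 + 0.09011·e^(−0.04·T)) − 14.695
psi = 2.2/(0.01821 + 0.09011·e^(−0.04·2.8)) − 14.695

7.5784 psi


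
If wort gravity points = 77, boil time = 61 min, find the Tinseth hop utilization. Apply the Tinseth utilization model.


U = 1.65·0.000125^(GP/1000) · (1 − e^(−0.04·t))/4.15
bigness = 1.65·0.000125^(77/1000) = 0.8259
boil_factor = (1 − e^(−0.04·61))/4.15 = 0.2200
U = 0.8259 · 0.2200

0.1817


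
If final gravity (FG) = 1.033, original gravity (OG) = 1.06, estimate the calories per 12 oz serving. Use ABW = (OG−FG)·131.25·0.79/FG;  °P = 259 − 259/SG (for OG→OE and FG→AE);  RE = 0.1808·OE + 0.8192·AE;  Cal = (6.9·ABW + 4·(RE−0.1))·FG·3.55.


ABW = (1.06 − 1.033)·131.25·0.79/1.033 = 2.7101
OE = 259 − 259/1.06 = 14.6604 °P
AE = 259 − 259/1.033 = 8.2740 °P
RE = 0.1808·14.6604 + 0.8192·8.2740 = 9.4286 °P
Cal = (6.9·2.7101 + 4·(9.4286−0.1))·1.033·3.55

205.4131 kcal


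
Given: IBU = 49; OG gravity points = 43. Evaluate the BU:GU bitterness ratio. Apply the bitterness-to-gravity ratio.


BU:GU = IBU / OG_points
BU:GU = 49 / 43

1.1395


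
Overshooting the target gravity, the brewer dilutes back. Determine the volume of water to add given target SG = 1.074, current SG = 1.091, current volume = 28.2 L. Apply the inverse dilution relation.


V_water = V·((SG_curr − 1)/(SG_target − 1) − 1)
V_water = 28.2·((1.091 − 1)/(1.074 − 1) − 1)

6.4784 L


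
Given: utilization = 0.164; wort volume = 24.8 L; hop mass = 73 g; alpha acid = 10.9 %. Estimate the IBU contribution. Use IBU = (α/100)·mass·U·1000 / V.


IBU = (10.9/100)·73·0.164·1000 / 24.8

52.6189 IBU


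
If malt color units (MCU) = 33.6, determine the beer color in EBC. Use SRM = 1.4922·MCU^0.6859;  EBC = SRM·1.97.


SRM = 1.4922·33.6^0.6859 = 16.6243
EBC = 16.6243·1.97

32.7499 EBC


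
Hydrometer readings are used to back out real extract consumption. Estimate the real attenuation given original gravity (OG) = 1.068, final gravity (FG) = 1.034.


AA = (OG−FG)/(OG−1)·100;  RA = AA·0.8192
AA = (1.068 − 1.034)/(1.068 − 1)·100 = 50.0000
RA = 50.0000·0.8192

40.9600 %


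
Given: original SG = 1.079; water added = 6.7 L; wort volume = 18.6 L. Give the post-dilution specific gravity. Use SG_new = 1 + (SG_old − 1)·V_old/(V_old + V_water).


pts = (1.079 − 1)·1000·18.6/(18.6 + 6.7) = 58.0791
SG_new = 1 + 58.0791/1000

1.0581


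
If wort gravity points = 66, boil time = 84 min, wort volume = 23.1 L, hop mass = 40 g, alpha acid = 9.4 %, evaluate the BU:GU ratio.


U = 1.65·0.000125^(GP/1000)·(1−e^(−0.04t))/4.15;  IBU = (α/100)·m·U·1000/V;  BU:GU = IBU/GP
U = 1.65·0.000125^(66/1000)·(1−e^(−0.04·84))/4.15 = 0.2121
IBU = (9.4/100)·40·0.2121·1000/23.1 = 34.5187
BU:GU = 34.5187/66

0.5230


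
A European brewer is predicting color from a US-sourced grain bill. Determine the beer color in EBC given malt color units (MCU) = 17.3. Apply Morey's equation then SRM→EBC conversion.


SRM = 1.4922·MCU^0.6859;  EBC = SRM·1.97
SRM = 1.4922·17.3^0.6859 = 10.5439
EBC = 10.5439·1.97

20.7716 EBC


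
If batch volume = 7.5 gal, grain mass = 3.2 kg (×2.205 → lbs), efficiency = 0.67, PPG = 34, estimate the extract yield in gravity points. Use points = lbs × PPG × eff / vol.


lbs = 3.2 × 2.205 = 7.0560
points = 7.0560 × 34 × 0.67 / 7.5

21.4314 points


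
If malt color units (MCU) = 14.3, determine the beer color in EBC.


SRM = 1.4922·MCU^0.6859;  EBC = SRM·1.97
SRM = 1.4922·14.3^0.6859 = 9.2528
EBC = 9.2528·1.97

18.2280 EBC


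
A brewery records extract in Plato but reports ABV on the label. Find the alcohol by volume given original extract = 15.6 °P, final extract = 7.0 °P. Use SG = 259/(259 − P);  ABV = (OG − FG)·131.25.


OG = 259/(259 − 15.6) = 1.0641
FG = 259/(259 − 7.0) = 1.0278
ABV = (1.0641 − 1.0278)·131.25

4.7662 % ABV


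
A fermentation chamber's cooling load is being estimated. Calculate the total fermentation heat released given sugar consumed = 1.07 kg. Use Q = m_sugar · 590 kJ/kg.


Q = 1.07 · 590

631.3000 kJ


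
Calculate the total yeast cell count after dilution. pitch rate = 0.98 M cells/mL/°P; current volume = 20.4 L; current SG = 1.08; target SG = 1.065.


V_w = V·((SG_c−1)/(SG_t−1)−1);  °P = 259 − 259/SG_t;  cells = rate·(V+V_w)·°P
V_w = 20.4·((1.08−1)/(1.065−1)−1) = 4.7077
V_final = 20.4 + 4.7077 = 25.1077
°P = 259 − 259/1.065 = 15.8075
cells = 0.98·25.1077·15.8075

388.9523 billion cells


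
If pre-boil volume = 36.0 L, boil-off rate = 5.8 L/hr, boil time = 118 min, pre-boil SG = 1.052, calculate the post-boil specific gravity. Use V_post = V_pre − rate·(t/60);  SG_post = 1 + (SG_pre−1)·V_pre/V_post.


V_post = 36.0 − 5.8·(118/60) = 24.5933
SG_post = 1 + (1.052 − 1)·36.0/24.5933

1.0761


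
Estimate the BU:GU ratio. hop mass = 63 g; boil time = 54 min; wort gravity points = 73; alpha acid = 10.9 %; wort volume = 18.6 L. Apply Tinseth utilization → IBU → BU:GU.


U = 1.65·0.000125^(GP/1000)·(1−e^(−0.04t))/4.15;  IBU = (α/100)·m·U·1000/V;  BU:GU = IBU/GP
U = 1.65·0.000125^(73/1000)·(1−e^(−0.04·54))/4.15 = 0.1825
IBU = (10.9/100)·63·0.1825·1000/18.6 = 67.3826
BU:GU = 67.3826/73

0.9230


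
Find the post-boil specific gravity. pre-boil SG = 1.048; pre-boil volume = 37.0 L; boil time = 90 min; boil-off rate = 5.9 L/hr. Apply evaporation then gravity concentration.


V_post = V_pre − rate·(t/60);  SG_post = 1 + (SG_pre−1)·V_pre/V_post
V_post = 37.0 − 5.9·(90/60) = 28.1500
SG_post = 1 + (1.048 − 1)·37.0/28.1500

1.0631


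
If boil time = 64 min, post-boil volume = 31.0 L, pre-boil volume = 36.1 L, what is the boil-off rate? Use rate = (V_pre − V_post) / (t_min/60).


rate = (36.1 − 31.0) / (64/60)

4.7813 L/hr


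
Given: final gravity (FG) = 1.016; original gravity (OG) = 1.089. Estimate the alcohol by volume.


ABV = (OG − FG) · 131.25
ABV = (1.089 − 1.016) · 131.25

9.5812 % ABV


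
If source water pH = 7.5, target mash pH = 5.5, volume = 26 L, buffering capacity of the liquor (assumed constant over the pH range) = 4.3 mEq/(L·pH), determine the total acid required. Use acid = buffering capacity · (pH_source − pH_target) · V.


acid = 4.3 · (7.5 − 5.5) · 26

223.6000 mEq


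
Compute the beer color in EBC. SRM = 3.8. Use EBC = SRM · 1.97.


EBC = 3.8 · 1.97

7.4860 EBC


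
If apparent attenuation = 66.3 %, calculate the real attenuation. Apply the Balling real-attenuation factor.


RA = AA · 0.8192
RA = 66.3 · 0.8192

54.3130 %


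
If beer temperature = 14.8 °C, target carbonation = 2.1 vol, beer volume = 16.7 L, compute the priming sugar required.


residual = 14.695·(0.01821 + 0.09011·e^(−0.04·T));  sugar = (target − residual)·4.0·V
residual = 14.695·(0.01821 + 0.09011·e^(−0.04·14.8)) = 1.0002
sugar = (2.1 − 1.0002)·4.0·16.7

73.4699 g


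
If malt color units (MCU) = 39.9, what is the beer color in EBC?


SRM = 1.4922·MCU^0.6859;  EBC = SRM·1.97
SRM = 1.4922·39.9^0.6859 = 18.7040
EBC = 18.7040·1.97

36.8469 EBC


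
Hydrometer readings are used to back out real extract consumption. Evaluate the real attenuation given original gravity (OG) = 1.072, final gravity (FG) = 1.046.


AA = (OG−FG)/(OG−1)·100;  RA = AA·0.8192
AA = (1.072 − 1.046)/(1.072 − 1)·100 = 36.1111
RA = 36.1111·0.8192

29.5822 %


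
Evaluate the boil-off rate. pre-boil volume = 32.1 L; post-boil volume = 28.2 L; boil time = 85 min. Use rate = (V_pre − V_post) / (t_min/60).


rate = (32.1 − 28.2) / (85/60)

2.7529 L/hr


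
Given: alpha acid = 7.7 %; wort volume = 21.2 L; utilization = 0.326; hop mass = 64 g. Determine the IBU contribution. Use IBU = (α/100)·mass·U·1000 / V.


IBU = (7.7/100)·64·0.326·1000 / 21.2

75.7796 IBU


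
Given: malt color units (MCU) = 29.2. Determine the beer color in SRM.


SRM = 1.4922 · MCU^0.6859
SRM = 1.4922 · 29.2^0.6859

15.0985 SRM


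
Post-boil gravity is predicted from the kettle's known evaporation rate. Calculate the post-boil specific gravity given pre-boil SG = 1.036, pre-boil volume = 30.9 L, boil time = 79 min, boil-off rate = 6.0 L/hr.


V_post = V_pre − rate·(t/60);  SG_post = 1 + (SG_pre−1)·V_pre/V_post
V_post = 30.9 − 6.0·(79/60) = 23.0000
SG_post = 1 + (1.036 − 1)·30.9/23.0000

1.0484


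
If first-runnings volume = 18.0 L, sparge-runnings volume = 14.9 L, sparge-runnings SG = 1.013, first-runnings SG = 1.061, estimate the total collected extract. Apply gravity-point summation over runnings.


total = Σ (SG_i − 1)·1000·V_i
first = (1.061 − 1)·1000·18.0 = 1098.0000
sparge = (1.013 − 1)·1000·14.9 = 193.7000
total = 1098.0000 + 193.7000

1291.7000 gravity·L


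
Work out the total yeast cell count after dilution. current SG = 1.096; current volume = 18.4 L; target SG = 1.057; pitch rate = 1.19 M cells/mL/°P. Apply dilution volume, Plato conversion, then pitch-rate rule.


V_w = V·((SG_c−1)/(SG_t−1)−1);  °P = 259 − 259/SG_t;  cells = rate·(V+V_w)·°P
V_w = 18.4·((1.096−1)/(1.057−1)−1) = 12.5895
V_final = 18.4 + 12.5895 = 30.9895
°P = 259 − 259/1.057 = 13.9669
cells = 1.19·30.9895·13.9669

515.0635 billion cells


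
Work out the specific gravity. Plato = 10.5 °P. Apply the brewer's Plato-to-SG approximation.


SG = 259/(259 − P)
SG = 259/(259 − 10.5)

1.0423


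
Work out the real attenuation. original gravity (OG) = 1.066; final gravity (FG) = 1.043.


AA = (OG−FG)/(OG−1)·100;  RA = AA·0.8192
AA = (1.066 − 1.043)/(1.066 − 1)·100 = 34.8485
RA = 34.8485·0.8192

28.5479 %


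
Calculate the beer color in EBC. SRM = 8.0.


EBC = SRM · 1.97
EBC = 8.0 · 1.97

15.7600 EBC


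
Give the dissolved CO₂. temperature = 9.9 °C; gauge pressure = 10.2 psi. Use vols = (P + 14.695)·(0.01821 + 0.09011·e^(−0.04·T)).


vols = (10.2 + 14.695)·(0.01821 + 0.09011·e^(−0.04·9.9))

1.9631 volumes


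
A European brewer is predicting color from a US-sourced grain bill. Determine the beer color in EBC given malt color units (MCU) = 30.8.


SRM = 1.4922·MCU^0.6859;  EBC = SRM·1.97
SRM = 1.4922·30.8^0.6859 = 15.6612
EBC = 15.6612·1.97

30.8525 EBC


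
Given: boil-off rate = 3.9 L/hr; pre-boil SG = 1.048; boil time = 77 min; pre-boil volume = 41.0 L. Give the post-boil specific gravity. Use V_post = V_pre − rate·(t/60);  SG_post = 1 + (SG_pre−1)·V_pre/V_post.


V_post = 41.0 − 3.9·(77/60) = 35.9950
SG_post = 1 + (1.048 − 1)·41.0/35.9950

1.0547


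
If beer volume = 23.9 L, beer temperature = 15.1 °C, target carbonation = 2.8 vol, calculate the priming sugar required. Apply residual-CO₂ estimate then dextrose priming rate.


residual = 14.695·(0.01821 + 0.09011·e^(−0.04·T));  sugar = (target − residual)·4.0·V
residual = 14.695·(0.01821 + 0.09011·e^(−0.04·15.1)) = 0.9914
sugar = (2.8 − 0.9914)·4.0·23.9

172.9009 g


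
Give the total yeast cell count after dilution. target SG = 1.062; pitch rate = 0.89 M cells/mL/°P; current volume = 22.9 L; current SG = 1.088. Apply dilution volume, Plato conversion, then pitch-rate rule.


V_w = V·((SG_c−1)/(SG_t−1)−1);  °P = 259 − 259/SG_t;  cells = rate·(V+V_w)·°P
V_w = 22.9·((1.088−1)/(1.062−1)−1) = 9.6032
V_final = 22.9 + 9.6032 = 32.5032
°P = 259 − 259/1.062 = 15.1205
cells = 0.89·32.5032·15.1205

437.4047 billion cells


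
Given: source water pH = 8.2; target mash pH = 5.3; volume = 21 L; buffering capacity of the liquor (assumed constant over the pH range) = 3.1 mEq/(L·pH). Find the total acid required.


acid = buffering capacity · (pH_source − pH_target) · V
acid = 3.1 · (8.2 − 5.3) · 21

188.7900 mEq


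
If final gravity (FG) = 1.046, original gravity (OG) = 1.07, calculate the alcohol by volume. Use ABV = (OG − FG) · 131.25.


ABV = (1.07 − 1.046) · 131.25

3.1500 % ABV


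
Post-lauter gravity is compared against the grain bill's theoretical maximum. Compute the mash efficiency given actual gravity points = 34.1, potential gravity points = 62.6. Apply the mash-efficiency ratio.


efficiency = actual / potential × 100
efficiency = 34.1 / 62.6 × 100

54.4728 %


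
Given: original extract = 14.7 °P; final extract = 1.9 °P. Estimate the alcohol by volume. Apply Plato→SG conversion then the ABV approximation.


SG = 259/(259 − P);  ABV = (OG − FG)·131.25
OG = 259/(259 − 14.7) = 1.0602
FG = 259/(259 − 1.9) = 1.0074
ABV = (1.0602 − 1.0074)·131.25

6.9276 % ABV


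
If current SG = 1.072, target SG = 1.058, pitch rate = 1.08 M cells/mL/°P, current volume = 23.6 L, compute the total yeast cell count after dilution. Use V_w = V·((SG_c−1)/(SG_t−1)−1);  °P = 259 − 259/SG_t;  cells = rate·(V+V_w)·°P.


V_w = 23.6·((1.072−1)/(1.058−1)−1) = 5.6966
V_final = 23.6 + 5.6966 = 29.2966
°P = 259 − 259/1.058 = 14.1985
cells = 1.08·29.2966·14.1985

449.2441 billion cells


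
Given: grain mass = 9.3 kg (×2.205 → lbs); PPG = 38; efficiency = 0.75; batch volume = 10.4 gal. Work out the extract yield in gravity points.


points = lbs × PPG × eff / vol
lbs = 9.3 × 2.205 = 20.5065
points = 20.5065 × 38 × 0.75 / 10.4

56.1957 points


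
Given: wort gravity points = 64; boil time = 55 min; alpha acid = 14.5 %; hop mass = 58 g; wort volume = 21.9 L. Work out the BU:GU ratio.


U = 1.65·0.000125^(GP/1000)·(1−e^(−0.04t))/4.15;  IBU = (α/100)·m·U·1000/V;  BU:GU = IBU/GP
U = 1.65·0.000125^(64/1000)·(1−e^(−0.04·55))/4.15 = 0.1989
IBU = (14.5/100)·58·0.1989·1000/21.9 = 76.3814
BU:GU = 76.3814/64

1.1935


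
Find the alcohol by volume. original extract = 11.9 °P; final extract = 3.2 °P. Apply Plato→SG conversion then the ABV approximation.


SG = 259/(259 − P);  ABV = (OG − FG)·131.25
OG = 259/(259 − 11.9) = 1.0482
FG = 259/(259 − 3.2) = 1.0125
ABV = (1.0482 − 1.0125)·131.25

4.6789 % ABV


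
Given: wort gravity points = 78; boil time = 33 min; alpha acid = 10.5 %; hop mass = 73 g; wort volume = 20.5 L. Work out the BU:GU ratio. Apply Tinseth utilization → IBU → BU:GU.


U = 1.65·0.000125^(GP/1000)·(1−e^(−0.04t))/4.15;  IBU = (α/100)·m·U·1000/V;  BU:GU = IBU/GP
U = 1.65·0.000125^(78/1000)·(1−e^(−0.04·33))/4.15 = 0.1446
IBU = (10.5/100)·73·0.1446·1000/20.5 = 54.0477
BU:GU = 54.0477/78

0.6929


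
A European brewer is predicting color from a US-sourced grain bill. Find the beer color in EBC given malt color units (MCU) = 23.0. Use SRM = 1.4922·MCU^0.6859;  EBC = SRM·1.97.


SRM = 1.4922·23.0^0.6859 = 12.8185
EBC = 12.8185·1.97

25.2524 EBC


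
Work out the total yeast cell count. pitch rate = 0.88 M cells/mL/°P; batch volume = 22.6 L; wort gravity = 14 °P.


cells (billions) = rate · V_L · °P
cells = 0.88 · 22.6 · 14

278.4320 billion cells


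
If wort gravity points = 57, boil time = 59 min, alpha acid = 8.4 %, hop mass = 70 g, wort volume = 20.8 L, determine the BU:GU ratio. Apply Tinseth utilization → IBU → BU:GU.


U = 1.65·0.000125^(GP/1000)·(1−e^(−0.04t))/4.15;  IBU = (α/100)·m·U·1000/V;  BU:GU = IBU/GP
U = 1.65·0.000125^(57/1000)·(1−e^(−0.04·59))/4.15 = 0.2157
IBU = (8.4/100)·70·0.2157·1000/20.8 = 60.9818
BU:GU = 60.9818/57

1.0699


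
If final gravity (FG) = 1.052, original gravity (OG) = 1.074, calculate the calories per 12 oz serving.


ABW = (OG−FG)·131.25·0.79/FG;  °P = 259 − 259/SG (for OG→OE and FG→AE);  RE = 0.1808·OE + 0.8192·AE;  Cal = (6.9·ABW + 4·(RE−0.1))·FG·3.55
ABW = (1.074 − 1.052)·131.25·0.79/1.052 = 2.1684
OE = 259 − 259/1.074 = 17.8454 °P
AE = 259 − 259/1.052 = 12.8023 °P
RE = 0.1808·17.8454 + 0.8192·12.8023 = 13.7141 °P
Cal = (6.9·2.1684 + 4·(13.7141−0.1))·1.052·3.55

259.2488 kcal


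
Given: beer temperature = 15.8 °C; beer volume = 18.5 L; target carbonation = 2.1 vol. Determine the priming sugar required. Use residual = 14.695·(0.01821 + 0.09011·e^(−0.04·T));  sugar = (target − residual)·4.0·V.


residual = 14.695·(0.01821 + 0.09011·e^(−0.04·15.8)) = 0.9714
sugar = (2.1 − 0.9714)·4.0·18.5

83.5144 g


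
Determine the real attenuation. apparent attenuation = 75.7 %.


RA = AA · 0.8192
RA = 75.7 · 0.8192

62.0134 %


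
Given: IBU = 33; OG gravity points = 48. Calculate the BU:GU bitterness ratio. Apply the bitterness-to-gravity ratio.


BU:GU = IBU / OG_points
BU:GU = 33 / 48

0.6875


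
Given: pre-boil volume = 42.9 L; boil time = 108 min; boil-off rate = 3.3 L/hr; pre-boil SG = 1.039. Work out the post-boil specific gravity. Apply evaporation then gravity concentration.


V_post = V_pre − rate·(t/60);  SG_post = 1 + (SG_pre−1)·V_pre/V_post
V_post = 42.9 − 3.3·(108/60) = 36.9600
SG_post = 1 + (1.039 − 1)·42.9/36.9600

1.0453


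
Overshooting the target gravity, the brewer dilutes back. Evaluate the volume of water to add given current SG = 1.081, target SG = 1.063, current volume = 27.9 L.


V_water = V·((SG_curr − 1)/(SG_target − 1) − 1)
V_water = 27.9·((1.081 − 1)/(1.063 − 1) − 1)

7.9714 L


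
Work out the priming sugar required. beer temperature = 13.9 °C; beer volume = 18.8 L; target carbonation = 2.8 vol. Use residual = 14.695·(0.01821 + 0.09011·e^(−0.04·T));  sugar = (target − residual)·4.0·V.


residual = 14.695·(0.01821 + 0.09011·e^(−0.04·13.9)) = 1.0270
sugar = (2.8 − 1.0270)·4.0·18.8

133.3293 g


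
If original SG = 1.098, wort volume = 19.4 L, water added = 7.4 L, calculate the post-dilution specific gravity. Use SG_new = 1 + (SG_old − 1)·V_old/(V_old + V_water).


pts = (1.098 − 1)·1000·19.4/(19.4 + 7.4) = 70.9403
SG_new = 1 + 70.9403/1000

1.0709


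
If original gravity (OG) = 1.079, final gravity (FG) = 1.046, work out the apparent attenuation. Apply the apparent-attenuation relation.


AA = (OG − FG)/(OG − 1) · 100
AA = (1.079 − 1.046)/(1.079 − 1) · 100

41.7722 %


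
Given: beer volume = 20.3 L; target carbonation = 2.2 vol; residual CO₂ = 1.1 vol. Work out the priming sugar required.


sugar = (target − residual)·4.0·V
sugar = (2.2 − 1.1)·4.0·20.3

89.3200 g


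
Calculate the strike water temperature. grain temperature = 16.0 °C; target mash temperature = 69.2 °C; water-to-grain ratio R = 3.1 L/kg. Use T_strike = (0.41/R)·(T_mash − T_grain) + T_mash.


T_strike = (0.41/3.1)·(69.2 − 16.0) + 69.2

76.2361 °C


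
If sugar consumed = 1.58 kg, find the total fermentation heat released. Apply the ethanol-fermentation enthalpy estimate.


Q = m_sugar · 590 kJ/kg
Q = 1.58 · 590

932.2000 kJ


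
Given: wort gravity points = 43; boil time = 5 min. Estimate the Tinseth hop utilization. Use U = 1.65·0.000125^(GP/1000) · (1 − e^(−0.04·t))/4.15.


bigness = 1.65·0.000125^(43/1000) = 1.1211
boil_factor = (1 − e^(−0.04·5))/4.15 = 0.0437
U = 1.1211 · 0.0437

0.0490


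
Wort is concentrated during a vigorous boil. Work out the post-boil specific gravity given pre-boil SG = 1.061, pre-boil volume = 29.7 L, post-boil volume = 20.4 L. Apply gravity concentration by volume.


SG_post = 1 + (SG_pre − 1)·V_pre/V_post
pts_pre = (1.061 − 1)·1000 = 61.0000
pts_post = 61.0000·29.7/20.4 = 88.8088
SG_post = 1 + 88.8088/1000

1.0888


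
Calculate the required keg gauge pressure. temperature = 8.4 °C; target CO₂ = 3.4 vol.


psi = vols/(0.01821 + 0.09011·e^(−0.04·T)) − 14.695
psi = 3.4/(0.01821 + 0.09011·e^(−0.04·8.4)) − 14.695

26.4649 psi


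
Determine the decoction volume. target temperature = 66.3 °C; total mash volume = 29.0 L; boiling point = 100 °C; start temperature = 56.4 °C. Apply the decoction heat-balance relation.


V_dec = V_total·(T_target − T_start)/(T_boil − T_start)
V_dec = 29.0·(66.3 − 56.4)/(100 − 56.4)

6.5849 L


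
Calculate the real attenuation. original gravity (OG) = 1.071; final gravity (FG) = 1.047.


AA = (OG−FG)/(OG−1)·100;  RA = AA·0.8192
AA = (1.071 − 1.047)/(1.071 − 1)·100 = 33.8028
RA = 33.8028·0.8192

27.6913 %


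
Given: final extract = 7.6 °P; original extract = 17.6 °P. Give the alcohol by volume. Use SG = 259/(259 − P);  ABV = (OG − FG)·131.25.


OG = 259/(259 − 17.6) = 1.0729
FG = 259/(259 − 7.6) = 1.0302
ABV = (1.0729 − 1.0302)·131.25

5.6014 % ABV


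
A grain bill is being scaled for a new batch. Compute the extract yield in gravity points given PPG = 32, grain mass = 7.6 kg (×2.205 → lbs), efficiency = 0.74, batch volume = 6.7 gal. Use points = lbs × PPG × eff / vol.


lbs = 7.6 × 2.205 = 16.7580
points = 16.7580 × 32 × 0.74 / 6.7

59.2283 points


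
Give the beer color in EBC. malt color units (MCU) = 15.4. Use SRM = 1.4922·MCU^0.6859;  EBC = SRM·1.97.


SRM = 1.4922·15.4^0.6859 = 9.7353
EBC = 9.7353·1.97

19.1785 EBC


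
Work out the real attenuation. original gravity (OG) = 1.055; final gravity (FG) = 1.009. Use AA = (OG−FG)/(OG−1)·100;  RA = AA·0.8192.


AA = (1.055 − 1.009)/(1.055 − 1)·100 = 83.6364
RA = 83.6364·0.8192

68.5149 %


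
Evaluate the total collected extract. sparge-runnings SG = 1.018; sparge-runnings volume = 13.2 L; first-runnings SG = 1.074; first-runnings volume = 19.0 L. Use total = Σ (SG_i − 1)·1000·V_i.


first = (1.074 − 1)·1000·19.0 = 1406.0000
sparge = (1.018 − 1)·1000·13.2 = 237.6000
total = 1406.0000 + 237.6000

1643.6000 gravity·L


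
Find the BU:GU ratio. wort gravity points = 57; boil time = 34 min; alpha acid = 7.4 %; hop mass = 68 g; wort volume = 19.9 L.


U = 1.65·0.000125^(GP/1000)·(1−e^(−0.04t))/4.15;  IBU = (α/100)·m·U·1000/V;  BU:GU = IBU/GP
U = 1.65·0.000125^(57/1000)·(1−e^(−0.04·34))/4.15 = 0.1771
IBU = (7.4/100)·68·0.1771·1000/19.9 = 44.7749
BU:GU = 44.7749/57

0.7855


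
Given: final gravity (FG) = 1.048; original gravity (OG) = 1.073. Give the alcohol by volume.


ABV = (OG − FG) · 131.25
ABV = (1.073 − 1.048) · 131.25

3.2812 % ABV


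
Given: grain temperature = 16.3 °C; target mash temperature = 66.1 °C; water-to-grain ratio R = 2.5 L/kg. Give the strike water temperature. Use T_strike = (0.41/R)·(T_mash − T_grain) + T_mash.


T_strike = (0.41/2.5)·(66.1 − 16.3) + 66.1

74.2672 °C


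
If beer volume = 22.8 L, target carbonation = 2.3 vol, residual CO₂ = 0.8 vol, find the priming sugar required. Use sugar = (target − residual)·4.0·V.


sugar = (2.3 − 0.8)·4.0·22.8

136.8000 g


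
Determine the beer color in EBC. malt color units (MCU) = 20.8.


SRM = 1.4922·MCU^0.6859;  EBC = SRM·1.97
SRM = 1.4922·20.8^0.6859 = 11.9643
EBC = 11.9643·1.97

23.5696 EBC


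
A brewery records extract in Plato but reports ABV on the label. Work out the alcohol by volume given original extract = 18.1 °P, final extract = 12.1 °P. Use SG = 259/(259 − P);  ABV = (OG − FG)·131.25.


OG = 259/(259 − 18.1) = 1.0751
FG = 259/(259 − 12.1) = 1.0490
ABV = (1.0751 − 1.0490)·131.25

3.4292 % ABV


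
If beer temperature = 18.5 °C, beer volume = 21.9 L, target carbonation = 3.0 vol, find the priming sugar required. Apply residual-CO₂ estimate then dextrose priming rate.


residual = 14.695·(0.01821 + 0.09011·e^(−0.04·T));  sugar = (target − residual)·4.0·V
residual = 14.695·(0.01821 + 0.09011·e^(−0.04·18.5)) = 0.8994
sugar = (3.0 − 0.8994)·4.0·21.9

184.0148 g


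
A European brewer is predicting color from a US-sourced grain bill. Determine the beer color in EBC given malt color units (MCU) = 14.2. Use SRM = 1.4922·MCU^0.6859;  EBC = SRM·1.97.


SRM = 1.4922·14.2^0.6859 = 9.2083
EBC = 9.2083·1.97

18.1404 EBC


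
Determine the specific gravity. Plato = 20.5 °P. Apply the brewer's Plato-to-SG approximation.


SG = 259/(259 − P)
SG = 259/(259 − 20.5)

1.0860


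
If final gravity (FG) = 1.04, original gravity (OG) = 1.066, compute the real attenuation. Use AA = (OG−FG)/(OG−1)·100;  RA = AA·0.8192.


AA = (1.066 − 1.04)/(1.066 − 1)·100 = 39.3939
RA = 39.3939·0.8192

32.2715 %


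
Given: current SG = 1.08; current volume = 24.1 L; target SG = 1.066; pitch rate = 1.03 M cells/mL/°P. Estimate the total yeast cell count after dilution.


V_w = V·((SG_c−1)/(SG_t−1)−1);  °P = 259 − 259/SG_t;  cells = rate·(V+V_w)·°P
V_w = 24.1·((1.08−1)/(1.066−1)−1) = 5.1121
V_final = 24.1 + 5.1121 = 29.2121
°P = 259 − 259/1.066 = 16.0356
cells = 1.03·29.2121·16.0356

482.4883 billion cells


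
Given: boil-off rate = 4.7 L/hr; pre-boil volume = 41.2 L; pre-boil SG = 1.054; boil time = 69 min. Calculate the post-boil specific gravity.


V_post = V_pre − rate·(t/60);  SG_post = 1 + (SG_pre−1)·V_pre/V_post
V_post = 41.2 − 4.7·(69/60) = 35.7950
SG_post = 1 + (1.054 − 1)·41.2/35.7950

1.0622


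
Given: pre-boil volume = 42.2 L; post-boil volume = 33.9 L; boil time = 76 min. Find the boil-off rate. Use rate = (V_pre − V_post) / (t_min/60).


rate = (42.2 − 33.9) / (76/60)

6.5526 L/hr


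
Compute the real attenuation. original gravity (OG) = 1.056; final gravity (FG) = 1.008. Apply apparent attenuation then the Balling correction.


AA = (OG−FG)/(OG−1)·100;  RA = AA·0.8192
AA = (1.056 − 1.008)/(1.056 − 1)·100 = 85.7143
RA = 85.7143·0.8192

70.2171 %


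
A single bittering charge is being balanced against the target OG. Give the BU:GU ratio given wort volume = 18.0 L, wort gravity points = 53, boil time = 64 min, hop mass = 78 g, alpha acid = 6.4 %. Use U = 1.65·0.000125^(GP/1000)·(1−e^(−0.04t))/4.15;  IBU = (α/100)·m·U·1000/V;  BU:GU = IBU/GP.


U = 1.65·0.000125^(53/1000)·(1−e^(−0.04·64))/4.15 = 0.2278
IBU = (6.4/100)·78·0.2278·1000/18.0 = 63.1877
BU:GU = 63.1877/53

1.1922


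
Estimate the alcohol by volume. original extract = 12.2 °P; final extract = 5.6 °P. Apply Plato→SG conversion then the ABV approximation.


SG = 259/(259 − P);  ABV = (OG − FG)·131.25
OG = 259/(259 − 12.2) = 1.0494
FG = 259/(259 − 5.6) = 1.0221
ABV = (1.0494 − 1.0221)·131.25

3.5875 % ABV


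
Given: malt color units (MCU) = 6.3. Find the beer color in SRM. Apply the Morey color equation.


SRM = 1.4922 · MCU^0.6859
SRM = 1.4922 · 6.3^0.6859

5.2734 SRM


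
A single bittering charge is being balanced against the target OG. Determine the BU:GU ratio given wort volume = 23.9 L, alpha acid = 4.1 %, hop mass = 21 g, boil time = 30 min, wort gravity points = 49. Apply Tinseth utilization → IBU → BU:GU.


U = 1.65·0.000125^(GP/1000)·(1−e^(−0.04t))/4.15;  IBU = (α/100)·m·U·1000/V;  BU:GU = IBU/GP
U = 1.65·0.000125^(49/1000)·(1−e^(−0.04·30))/4.15 = 0.1789
IBU = (4.1/100)·21·0.1789·1000/23.9 = 6.4439
BU:GU = 6.4439/49

0.1315


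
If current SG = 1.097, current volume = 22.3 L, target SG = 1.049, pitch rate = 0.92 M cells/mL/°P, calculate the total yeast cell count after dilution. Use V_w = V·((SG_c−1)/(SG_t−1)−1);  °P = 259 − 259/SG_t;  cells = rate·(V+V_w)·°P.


V_w = 22.3·((1.097−1)/(1.049−1)−1) = 21.8449
V_final = 22.3 + 21.8449 = 44.1449
°P = 259 − 259/1.049 = 12.0982
cells = 0.92·44.1449·12.0982

491.3474 billion cells


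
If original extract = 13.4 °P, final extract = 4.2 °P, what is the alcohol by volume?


SG = 259/(259 − P);  ABV = (OG − FG)·131.25
OG = 259/(259 − 13.4) = 1.0546
FG = 259/(259 − 4.2) = 1.0165
ABV = (1.0546 − 1.0165)·131.25

4.9976 % ABV


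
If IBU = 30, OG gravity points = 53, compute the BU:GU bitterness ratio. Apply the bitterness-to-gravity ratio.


BU:GU = IBU / OG_points
BU:GU = 30 / 53

0.5660


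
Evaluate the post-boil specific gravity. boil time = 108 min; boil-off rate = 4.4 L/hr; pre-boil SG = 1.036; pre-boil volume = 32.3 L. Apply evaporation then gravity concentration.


V_post = V_pre − rate·(t/60);  SG_post = 1 + (SG_pre−1)·V_pre/V_post
V_post = 32.3 − 4.4·(108/60) = 24.3800
SG_post = 1 + (1.036 − 1)·32.3/24.3800

1.0477


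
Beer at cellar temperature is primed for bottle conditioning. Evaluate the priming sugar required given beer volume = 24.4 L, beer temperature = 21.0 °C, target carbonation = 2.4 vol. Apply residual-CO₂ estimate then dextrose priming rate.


residual = 14.695·(0.01821 + 0.09011·e^(−0.04·T));  sugar = (target − residual)·4.0·V
residual = 14.695·(0.01821 + 0.09011·e^(−0.04·21.0)) = 0.8393
sugar = (2.4 − 0.8393)·4.0·24.4

152.3290 g


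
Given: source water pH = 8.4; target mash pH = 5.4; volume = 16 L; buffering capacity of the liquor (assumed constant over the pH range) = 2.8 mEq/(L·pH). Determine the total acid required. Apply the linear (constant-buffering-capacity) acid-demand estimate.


acid = buffering capacity · (pH_source − pH_target) · V
acid = 2.8 · (8.4 − 5.4) · 16

134.4000 mEq


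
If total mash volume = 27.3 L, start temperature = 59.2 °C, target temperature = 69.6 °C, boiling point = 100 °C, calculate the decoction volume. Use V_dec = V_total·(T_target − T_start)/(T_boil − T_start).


V_dec = 27.3·(69.6 − 59.2)/(100 − 59.2)

6.9588 L


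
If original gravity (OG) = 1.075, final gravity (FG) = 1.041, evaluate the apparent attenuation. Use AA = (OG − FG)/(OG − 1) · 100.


AA = (1.075 − 1.041)/(1.075 − 1) · 100

45.3333 %


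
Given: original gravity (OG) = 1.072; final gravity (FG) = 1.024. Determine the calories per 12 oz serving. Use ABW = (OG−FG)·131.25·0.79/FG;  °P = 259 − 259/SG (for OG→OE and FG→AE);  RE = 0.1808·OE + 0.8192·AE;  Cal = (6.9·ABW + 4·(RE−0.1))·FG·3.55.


ABW = (1.072 − 1.024)·131.25·0.79/1.024 = 4.8604
OE = 259 − 259/1.072 = 17.3955 °P
AE = 259 − 259/1.024 = 6.0703 °P
RE = 0.1808·17.3955 + 0.8192·6.0703 = 8.1179 °P
Cal = (6.9·4.8604 + 4·(8.1179−0.1))·1.024·3.55

238.4984 kcal


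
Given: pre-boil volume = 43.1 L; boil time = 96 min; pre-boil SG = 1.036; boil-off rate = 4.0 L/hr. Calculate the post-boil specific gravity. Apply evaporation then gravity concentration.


V_post = V_pre − rate·(t/60);  SG_post = 1 + (SG_pre−1)·V_pre/V_post
V_post = 43.1 − 4.0·(96/60) = 36.7000
SG_post = 1 + (1.036 − 1)·43.1/36.7000

1.0423


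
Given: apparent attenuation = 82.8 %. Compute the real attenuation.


RA = AA · 0.8192
RA = 82.8 · 0.8192

67.8298 %


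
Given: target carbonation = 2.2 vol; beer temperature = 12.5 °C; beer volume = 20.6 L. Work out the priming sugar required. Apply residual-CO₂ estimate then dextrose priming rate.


residual = 14.695·(0.01821 + 0.09011·e^(−0.04·T));  sugar = (target − residual)·4.0·V
residual = 14.695·(0.01821 + 0.09011·e^(−0.04·12.5)) = 1.0707
sugar = (2.2 − 1.0707)·4.0·20.6

93.0507 g


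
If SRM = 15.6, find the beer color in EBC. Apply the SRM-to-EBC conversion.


EBC = SRM · 1.97
EBC = 15.6 · 1.97

30.7320 EBC


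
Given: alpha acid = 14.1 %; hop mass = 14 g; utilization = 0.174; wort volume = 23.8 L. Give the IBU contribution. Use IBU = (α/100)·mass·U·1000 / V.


IBU = (14.1/100)·14·0.174·1000 / 23.8

14.4318 IBU


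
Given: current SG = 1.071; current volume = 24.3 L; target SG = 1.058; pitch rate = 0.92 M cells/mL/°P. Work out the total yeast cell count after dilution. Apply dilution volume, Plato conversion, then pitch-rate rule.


V_w = V·((SG_c−1)/(SG_t−1)−1);  °P = 259 − 259/SG_t;  cells = rate·(V+V_w)·°P
V_w = 24.3·((1.071−1)/(1.058−1)−1) = 5.4466
V_final = 24.3 + 5.4466 = 29.7466
°P = 259 − 259/1.058 = 14.1985
cells = 0.92·29.7466·14.1985

388.5676 billion cells


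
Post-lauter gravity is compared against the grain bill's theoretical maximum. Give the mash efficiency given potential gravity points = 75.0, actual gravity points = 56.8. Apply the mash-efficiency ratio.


efficiency = actual / potential × 100
efficiency = 56.8 / 75.0 × 100

75.7333 %


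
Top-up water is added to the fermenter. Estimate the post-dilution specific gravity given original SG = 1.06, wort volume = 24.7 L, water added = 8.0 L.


SG_new = 1 + (SG_old − 1)·V_old/(V_old + V_water)
pts = (1.06 − 1)·1000·24.7/(24.7 + 8.0) = 45.3211
SG_new = 1 + 45.3211/1000

1.0453


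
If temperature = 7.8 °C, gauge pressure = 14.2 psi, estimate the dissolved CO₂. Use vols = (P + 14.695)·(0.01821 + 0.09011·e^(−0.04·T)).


vols = (14.2 + 14.695)·(0.01821 + 0.09011·e^(−0.04·7.8))

2.4321 volumes


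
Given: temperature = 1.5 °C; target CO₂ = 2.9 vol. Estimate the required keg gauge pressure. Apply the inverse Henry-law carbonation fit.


psi = vols/(0.01821 + 0.09011·e^(−0.04·T)) − 14.695
psi = 2.9/(0.01821 + 0.09011·e^(−0.04·1.5)) − 14.695

13.4406 psi


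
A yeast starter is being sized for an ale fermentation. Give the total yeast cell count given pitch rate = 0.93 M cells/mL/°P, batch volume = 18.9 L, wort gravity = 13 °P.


cells (billions) = rate · V_L · °P
cells = 0.93 · 18.9 · 13

228.5010 billion cells


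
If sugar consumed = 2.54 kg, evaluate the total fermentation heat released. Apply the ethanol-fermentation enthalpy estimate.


Q = m_sugar · 590 kJ/kg
Q = 2.54 · 590

1498.6000 kJ


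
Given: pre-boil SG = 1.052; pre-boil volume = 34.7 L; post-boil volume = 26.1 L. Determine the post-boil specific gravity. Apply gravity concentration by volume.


SG_post = 1 + (SG_pre − 1)·V_pre/V_post
pts_pre = (1.052 − 1)·1000 = 52.0000
pts_post = 52.0000·34.7/26.1 = 69.1341
SG_post = 1 + 69.1341/1000

1.0691


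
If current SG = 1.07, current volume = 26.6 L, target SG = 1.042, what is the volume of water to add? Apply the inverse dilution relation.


V_water = V·((SG_curr − 1)/(SG_target − 1) − 1)
V_water = 26.6·((1.07 − 1)/(1.042 − 1) − 1)

17.7333 L


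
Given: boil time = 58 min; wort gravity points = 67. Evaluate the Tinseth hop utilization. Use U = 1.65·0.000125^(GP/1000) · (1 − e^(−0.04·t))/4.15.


bigness = 1.65·0.000125^(67/1000) = 0.9036
boil_factor = (1 − e^(−0.04·58))/4.15 = 0.2173
U = 0.9036 · 0.2173

0.1963


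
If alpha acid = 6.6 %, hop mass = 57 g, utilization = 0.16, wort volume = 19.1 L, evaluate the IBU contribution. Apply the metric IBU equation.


IBU = (α/100)·mass·U·1000 / V
IBU = (6.6/100)·57·0.16·1000 / 19.1

31.5141 IBU


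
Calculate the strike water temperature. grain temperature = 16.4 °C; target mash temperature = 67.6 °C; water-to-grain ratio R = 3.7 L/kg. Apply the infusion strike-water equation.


T_strike = (0.41/R)·(T_mash − T_grain) + T_mash
T_strike = (0.41/3.7)·(67.6 − 16.4) + 67.6

73.2735 °C


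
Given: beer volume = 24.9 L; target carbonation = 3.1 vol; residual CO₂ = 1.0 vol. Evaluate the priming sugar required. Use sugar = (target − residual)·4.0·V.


sugar = (3.1 − 1.0)·4.0·24.9

209.1600 g
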